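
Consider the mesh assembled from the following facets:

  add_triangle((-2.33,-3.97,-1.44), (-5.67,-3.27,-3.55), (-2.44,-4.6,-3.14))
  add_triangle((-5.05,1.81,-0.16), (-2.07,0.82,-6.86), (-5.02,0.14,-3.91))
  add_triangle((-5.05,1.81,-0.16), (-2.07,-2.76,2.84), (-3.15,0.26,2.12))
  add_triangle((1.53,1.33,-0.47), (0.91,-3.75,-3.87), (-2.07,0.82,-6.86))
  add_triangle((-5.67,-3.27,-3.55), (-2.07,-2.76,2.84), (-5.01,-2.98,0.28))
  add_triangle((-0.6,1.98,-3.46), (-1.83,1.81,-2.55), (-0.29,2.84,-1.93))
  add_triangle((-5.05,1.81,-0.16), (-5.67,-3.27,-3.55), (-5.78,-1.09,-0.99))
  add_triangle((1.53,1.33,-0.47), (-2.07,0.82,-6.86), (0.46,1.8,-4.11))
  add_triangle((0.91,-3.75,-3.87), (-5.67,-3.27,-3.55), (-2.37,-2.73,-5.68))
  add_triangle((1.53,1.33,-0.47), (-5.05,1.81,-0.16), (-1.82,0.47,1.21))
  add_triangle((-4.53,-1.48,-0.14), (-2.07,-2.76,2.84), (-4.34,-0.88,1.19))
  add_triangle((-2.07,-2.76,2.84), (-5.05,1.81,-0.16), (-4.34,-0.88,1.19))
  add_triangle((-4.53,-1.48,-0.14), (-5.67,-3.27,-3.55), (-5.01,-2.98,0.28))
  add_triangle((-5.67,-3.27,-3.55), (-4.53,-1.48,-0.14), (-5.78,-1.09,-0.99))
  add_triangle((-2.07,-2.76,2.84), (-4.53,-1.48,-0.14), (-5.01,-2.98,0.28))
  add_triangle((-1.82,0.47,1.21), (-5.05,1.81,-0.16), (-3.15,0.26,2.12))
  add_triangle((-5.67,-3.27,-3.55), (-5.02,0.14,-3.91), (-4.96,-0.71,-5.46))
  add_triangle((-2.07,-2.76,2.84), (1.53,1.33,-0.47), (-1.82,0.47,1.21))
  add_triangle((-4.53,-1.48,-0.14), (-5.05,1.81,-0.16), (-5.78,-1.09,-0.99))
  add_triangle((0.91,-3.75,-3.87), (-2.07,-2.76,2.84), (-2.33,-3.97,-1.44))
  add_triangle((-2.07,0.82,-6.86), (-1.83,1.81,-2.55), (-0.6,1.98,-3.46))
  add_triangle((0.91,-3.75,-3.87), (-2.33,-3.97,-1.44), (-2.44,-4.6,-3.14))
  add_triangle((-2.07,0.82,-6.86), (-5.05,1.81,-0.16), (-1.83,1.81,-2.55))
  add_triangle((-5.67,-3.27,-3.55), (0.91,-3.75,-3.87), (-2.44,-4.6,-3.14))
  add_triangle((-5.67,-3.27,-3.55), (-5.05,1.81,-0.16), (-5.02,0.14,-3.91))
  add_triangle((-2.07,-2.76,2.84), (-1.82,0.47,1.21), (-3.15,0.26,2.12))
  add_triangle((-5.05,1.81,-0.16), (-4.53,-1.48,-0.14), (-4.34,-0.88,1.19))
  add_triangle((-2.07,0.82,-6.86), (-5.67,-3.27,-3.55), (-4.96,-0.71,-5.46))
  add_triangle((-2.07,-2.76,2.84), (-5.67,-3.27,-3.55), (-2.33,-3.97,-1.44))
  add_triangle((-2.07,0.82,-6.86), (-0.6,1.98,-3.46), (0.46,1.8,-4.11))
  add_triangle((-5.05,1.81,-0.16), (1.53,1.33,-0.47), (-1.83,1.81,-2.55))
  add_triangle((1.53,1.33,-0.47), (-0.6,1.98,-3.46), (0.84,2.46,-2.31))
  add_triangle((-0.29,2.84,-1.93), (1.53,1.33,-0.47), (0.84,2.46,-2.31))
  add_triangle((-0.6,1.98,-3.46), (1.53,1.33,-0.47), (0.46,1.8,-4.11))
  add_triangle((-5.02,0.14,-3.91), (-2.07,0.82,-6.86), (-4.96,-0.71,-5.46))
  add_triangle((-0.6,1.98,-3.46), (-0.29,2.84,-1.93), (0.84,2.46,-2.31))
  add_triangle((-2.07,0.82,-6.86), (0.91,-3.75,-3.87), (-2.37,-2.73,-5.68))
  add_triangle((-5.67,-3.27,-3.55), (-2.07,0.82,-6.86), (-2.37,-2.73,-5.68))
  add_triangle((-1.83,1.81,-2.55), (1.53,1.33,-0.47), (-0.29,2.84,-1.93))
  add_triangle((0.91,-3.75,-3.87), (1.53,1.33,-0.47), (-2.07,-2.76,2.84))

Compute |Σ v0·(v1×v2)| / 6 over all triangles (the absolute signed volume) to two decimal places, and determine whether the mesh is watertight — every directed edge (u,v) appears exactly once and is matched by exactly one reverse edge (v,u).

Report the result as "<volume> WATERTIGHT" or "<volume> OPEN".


179.19 WATERTIGHT

Per-triangle v0·(v1×v2)/6:
  t1: +4.0582
  t2: +9.7351
  t3: +4.4176
  t4: +11.0782
  t5: +4.7027
  t6: +1.3980
  t7: +5.3679
  t8: +0.0254
  t9: +11.2318
  t10: +1.9246
  t11: +3.2625
  t12: +2.0434
  t13: +3.8877
  t14: +2.9026
  t15: +2.2608
  t16: +0.5866
  t17: +5.1946
  t18: +1.3128
  t19: +2.1171
  t20: +7.1589
  t21: +2.6635
  t22: +2.5975
  t23: +6.4361
  t24: +6.8824
  t25: +12.0326
  t26: +0.2200
  t27: +3.4605
  t28: +6.8266
  t29: +10.2370
  t30: +2.3805
  t31: +3.4362
  t32: +0.2986
  t33: +0.7273
  t34: +1.2305
  t35: +4.7430
  t36: +1.2123
  t37: +11.2581
  t38: +15.1530
  t39: -0.7029
  t40: +3.4318
Σ = +179.1909 → |volume| = 179.19

Directed edges: 120 total, each appears once with its reverse present → watertight.


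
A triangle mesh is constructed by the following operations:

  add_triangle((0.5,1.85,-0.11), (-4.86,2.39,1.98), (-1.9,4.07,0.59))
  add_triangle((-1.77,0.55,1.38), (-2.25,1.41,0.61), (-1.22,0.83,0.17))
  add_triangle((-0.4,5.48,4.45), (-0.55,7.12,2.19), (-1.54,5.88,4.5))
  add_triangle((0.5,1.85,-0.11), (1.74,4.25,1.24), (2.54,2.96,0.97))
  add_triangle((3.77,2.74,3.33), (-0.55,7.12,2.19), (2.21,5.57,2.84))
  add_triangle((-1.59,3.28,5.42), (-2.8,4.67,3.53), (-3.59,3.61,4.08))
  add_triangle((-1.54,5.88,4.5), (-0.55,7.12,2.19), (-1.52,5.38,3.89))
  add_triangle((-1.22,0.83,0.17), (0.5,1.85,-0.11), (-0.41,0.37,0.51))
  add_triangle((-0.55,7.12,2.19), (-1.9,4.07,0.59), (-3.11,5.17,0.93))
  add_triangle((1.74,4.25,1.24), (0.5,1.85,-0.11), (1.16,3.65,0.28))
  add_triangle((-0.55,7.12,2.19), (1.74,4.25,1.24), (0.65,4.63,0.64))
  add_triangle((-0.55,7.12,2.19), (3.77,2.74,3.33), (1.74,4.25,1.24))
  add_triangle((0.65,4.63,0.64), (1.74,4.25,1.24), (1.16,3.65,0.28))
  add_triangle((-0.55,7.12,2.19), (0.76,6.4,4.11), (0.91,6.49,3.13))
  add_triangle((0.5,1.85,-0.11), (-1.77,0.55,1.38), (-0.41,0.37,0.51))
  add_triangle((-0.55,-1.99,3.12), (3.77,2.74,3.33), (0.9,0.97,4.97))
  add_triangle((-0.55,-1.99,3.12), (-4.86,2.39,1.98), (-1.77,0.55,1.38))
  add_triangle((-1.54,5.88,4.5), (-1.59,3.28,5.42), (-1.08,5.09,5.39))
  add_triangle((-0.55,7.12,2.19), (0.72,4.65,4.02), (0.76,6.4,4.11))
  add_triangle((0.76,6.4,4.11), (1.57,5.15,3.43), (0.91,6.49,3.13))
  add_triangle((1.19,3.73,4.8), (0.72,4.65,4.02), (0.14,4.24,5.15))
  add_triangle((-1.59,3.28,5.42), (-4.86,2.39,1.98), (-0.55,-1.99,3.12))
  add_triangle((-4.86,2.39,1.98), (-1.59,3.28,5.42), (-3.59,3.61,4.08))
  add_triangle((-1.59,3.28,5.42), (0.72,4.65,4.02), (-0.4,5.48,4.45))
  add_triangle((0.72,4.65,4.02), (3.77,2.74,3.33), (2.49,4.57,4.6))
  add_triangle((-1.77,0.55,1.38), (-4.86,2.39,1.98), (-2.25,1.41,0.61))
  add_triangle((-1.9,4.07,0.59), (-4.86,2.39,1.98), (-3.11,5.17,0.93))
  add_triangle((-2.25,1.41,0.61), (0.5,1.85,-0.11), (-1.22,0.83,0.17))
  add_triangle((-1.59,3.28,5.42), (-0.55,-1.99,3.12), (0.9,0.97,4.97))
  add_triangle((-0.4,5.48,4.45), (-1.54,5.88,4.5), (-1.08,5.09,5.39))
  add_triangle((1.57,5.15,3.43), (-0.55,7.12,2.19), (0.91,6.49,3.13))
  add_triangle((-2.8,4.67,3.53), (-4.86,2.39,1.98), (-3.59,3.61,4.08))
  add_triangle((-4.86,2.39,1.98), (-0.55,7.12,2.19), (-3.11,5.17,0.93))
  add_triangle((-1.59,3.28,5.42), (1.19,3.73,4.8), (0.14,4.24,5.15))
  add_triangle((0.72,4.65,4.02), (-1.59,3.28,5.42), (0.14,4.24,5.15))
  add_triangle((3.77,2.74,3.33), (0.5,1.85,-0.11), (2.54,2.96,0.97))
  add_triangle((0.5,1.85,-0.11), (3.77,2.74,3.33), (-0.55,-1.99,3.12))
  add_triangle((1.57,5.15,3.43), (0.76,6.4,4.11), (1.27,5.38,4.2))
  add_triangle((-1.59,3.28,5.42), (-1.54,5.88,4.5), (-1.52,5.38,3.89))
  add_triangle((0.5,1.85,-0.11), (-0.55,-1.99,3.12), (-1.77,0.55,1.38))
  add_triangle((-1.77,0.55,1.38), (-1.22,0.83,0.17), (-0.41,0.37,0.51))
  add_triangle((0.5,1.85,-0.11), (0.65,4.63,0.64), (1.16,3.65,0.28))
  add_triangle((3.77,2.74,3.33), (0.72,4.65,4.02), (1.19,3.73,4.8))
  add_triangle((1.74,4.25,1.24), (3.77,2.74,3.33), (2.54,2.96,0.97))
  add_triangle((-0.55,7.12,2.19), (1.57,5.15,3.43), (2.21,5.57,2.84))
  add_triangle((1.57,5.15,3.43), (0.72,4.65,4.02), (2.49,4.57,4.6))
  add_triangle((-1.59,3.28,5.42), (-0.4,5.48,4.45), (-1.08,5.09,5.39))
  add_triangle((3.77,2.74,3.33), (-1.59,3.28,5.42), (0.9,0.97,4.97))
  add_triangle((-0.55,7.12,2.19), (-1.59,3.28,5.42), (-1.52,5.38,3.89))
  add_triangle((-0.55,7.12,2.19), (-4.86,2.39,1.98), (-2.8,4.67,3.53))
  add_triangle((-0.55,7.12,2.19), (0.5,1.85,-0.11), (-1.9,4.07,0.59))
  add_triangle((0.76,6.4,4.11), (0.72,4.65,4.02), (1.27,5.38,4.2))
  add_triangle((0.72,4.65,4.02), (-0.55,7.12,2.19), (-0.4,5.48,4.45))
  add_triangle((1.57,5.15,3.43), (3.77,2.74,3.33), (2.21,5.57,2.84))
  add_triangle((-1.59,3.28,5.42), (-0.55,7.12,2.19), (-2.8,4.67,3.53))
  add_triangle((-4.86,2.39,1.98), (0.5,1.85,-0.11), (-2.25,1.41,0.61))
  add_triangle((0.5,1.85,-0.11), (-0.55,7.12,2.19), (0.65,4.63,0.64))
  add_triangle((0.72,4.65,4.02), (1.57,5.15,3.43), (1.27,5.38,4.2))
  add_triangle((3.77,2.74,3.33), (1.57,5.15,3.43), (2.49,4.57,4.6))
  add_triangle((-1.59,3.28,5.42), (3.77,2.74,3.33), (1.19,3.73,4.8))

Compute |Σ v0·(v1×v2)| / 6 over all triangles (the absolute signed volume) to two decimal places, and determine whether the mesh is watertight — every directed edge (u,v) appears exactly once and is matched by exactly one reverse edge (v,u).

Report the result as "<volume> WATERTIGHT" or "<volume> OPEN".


114.01 WATERTIGHT

Per-triangle v0·(v1×v2)/6:
  t1: -0.5505
  t2: +0.0116
  t3: +3.6363
  t4: +0.5919
  t5: -2.4689
  t6: +3.6589
  t7: +0.6473
  t8: -0.2024
  t9: +0.8867
  t10: +0.0108
  t11: +1.8441
  t12: +6.4223
  t13: +0.5242
  t14: +1.8988
  t15: +0.0926
  t16: +4.8875
  t17: -0.4548
  t18: +1.7924
  t19: +1.1124
  t20: +1.0792
  t21: +1.3352
  t22: +14.5976
  t23: +1.8339
  t24: +2.9682
  t25: -0.3555
  t26: -0.0824
  t27: -0.3132
  t28: +0.1310
  t29: +7.5882
  t30: +1.4528
  t31: -0.4440
  t32: +3.4118
  t33: +7.6672
  t34: +1.4060
  t35: +1.3790
  t36: -0.8035
  t37: -2.8169
  t38: +0.6790
  t39: +0.4792
  t40: -1.7704
  t41: -0.0812
  t42: +0.1411
  t43: +3.6286
  t44: +2.1811
  t45: +3.1524
  t46: +1.8008
  t47: +0.2335
  t48: +10.2814
  t49: -2.2358
  t50: +8.0120
  t51: +1.7826
  t52: +0.5626
  t53: +3.4686
  t54: +2.8522
  t55: +9.4477
  t56: +0.5437
  t57: +0.2137
  t58: -0.0761
  t59: +2.5033
  t60: +1.8374
Σ = +114.0133 → |volume| = 114.01

Directed edges: 180 total, each appears once with its reverse present → watertight.


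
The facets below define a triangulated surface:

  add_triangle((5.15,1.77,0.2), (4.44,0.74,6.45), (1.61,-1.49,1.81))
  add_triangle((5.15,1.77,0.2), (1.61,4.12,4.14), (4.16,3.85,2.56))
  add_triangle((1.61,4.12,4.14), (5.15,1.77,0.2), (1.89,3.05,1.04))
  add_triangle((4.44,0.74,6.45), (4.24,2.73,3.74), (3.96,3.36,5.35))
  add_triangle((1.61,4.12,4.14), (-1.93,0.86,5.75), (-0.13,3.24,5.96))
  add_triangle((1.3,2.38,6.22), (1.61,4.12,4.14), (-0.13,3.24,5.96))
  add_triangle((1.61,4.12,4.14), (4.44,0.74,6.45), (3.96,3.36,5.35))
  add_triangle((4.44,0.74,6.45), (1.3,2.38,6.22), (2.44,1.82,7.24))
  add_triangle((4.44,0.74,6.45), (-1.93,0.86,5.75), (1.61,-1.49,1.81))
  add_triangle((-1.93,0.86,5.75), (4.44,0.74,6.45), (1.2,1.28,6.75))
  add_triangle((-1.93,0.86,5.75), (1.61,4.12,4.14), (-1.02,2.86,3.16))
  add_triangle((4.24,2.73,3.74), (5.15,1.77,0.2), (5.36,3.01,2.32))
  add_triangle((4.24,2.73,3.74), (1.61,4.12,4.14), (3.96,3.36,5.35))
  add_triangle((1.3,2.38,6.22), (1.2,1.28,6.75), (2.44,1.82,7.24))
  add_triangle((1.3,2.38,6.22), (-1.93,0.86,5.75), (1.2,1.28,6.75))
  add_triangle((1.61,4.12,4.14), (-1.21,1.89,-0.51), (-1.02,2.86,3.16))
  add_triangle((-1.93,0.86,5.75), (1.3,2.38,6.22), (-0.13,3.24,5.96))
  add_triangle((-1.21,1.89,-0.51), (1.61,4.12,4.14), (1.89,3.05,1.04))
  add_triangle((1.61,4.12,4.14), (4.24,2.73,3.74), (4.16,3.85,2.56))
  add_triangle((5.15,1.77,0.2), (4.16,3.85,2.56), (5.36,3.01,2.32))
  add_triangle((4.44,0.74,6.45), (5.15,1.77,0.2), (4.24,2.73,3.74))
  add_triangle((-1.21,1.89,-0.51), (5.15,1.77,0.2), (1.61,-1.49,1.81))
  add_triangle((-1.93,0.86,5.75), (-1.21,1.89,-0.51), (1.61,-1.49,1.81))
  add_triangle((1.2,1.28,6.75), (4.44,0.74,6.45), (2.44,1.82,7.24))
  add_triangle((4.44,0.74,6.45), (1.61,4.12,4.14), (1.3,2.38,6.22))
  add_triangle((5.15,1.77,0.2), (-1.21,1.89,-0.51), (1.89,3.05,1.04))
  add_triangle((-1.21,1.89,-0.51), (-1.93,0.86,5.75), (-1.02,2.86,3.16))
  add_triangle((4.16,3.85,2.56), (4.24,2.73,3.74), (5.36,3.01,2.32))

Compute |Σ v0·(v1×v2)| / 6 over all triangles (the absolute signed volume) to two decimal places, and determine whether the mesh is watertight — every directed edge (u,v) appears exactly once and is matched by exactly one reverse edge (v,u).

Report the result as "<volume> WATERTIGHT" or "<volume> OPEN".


101.83 WATERTIGHT

Per-triangle v0·(v1×v2)/6:
  t1: +9.8311
  t2: -1.1279
  t3: +5.4420
  t4: +4.2311
  t5: -0.4759
  t6: +4.3572
  t7: +4.7465
  t8: +1.3857
  t9: +10.6674
  t10: +2.4581
  t11: +6.7264
  t12: +1.2768
  t13: +2.4888
  t14: +1.4594
  t15: +3.9368
  t16: +3.9191
  t17: +5.0263
  t18: +3.8641
  t19: +4.6690
  t20: +1.9829
  t21: +9.2700
  t22: -2.6465
  t23: -1.8481
  t24: +2.2830
  t25: +9.4623
  t26: +2.8671
  t27: +3.2366
  t28: +2.3393
Σ = +101.8285 → |volume| = 101.83

Directed edges: 84 total, each appears once with its reverse present → watertight.


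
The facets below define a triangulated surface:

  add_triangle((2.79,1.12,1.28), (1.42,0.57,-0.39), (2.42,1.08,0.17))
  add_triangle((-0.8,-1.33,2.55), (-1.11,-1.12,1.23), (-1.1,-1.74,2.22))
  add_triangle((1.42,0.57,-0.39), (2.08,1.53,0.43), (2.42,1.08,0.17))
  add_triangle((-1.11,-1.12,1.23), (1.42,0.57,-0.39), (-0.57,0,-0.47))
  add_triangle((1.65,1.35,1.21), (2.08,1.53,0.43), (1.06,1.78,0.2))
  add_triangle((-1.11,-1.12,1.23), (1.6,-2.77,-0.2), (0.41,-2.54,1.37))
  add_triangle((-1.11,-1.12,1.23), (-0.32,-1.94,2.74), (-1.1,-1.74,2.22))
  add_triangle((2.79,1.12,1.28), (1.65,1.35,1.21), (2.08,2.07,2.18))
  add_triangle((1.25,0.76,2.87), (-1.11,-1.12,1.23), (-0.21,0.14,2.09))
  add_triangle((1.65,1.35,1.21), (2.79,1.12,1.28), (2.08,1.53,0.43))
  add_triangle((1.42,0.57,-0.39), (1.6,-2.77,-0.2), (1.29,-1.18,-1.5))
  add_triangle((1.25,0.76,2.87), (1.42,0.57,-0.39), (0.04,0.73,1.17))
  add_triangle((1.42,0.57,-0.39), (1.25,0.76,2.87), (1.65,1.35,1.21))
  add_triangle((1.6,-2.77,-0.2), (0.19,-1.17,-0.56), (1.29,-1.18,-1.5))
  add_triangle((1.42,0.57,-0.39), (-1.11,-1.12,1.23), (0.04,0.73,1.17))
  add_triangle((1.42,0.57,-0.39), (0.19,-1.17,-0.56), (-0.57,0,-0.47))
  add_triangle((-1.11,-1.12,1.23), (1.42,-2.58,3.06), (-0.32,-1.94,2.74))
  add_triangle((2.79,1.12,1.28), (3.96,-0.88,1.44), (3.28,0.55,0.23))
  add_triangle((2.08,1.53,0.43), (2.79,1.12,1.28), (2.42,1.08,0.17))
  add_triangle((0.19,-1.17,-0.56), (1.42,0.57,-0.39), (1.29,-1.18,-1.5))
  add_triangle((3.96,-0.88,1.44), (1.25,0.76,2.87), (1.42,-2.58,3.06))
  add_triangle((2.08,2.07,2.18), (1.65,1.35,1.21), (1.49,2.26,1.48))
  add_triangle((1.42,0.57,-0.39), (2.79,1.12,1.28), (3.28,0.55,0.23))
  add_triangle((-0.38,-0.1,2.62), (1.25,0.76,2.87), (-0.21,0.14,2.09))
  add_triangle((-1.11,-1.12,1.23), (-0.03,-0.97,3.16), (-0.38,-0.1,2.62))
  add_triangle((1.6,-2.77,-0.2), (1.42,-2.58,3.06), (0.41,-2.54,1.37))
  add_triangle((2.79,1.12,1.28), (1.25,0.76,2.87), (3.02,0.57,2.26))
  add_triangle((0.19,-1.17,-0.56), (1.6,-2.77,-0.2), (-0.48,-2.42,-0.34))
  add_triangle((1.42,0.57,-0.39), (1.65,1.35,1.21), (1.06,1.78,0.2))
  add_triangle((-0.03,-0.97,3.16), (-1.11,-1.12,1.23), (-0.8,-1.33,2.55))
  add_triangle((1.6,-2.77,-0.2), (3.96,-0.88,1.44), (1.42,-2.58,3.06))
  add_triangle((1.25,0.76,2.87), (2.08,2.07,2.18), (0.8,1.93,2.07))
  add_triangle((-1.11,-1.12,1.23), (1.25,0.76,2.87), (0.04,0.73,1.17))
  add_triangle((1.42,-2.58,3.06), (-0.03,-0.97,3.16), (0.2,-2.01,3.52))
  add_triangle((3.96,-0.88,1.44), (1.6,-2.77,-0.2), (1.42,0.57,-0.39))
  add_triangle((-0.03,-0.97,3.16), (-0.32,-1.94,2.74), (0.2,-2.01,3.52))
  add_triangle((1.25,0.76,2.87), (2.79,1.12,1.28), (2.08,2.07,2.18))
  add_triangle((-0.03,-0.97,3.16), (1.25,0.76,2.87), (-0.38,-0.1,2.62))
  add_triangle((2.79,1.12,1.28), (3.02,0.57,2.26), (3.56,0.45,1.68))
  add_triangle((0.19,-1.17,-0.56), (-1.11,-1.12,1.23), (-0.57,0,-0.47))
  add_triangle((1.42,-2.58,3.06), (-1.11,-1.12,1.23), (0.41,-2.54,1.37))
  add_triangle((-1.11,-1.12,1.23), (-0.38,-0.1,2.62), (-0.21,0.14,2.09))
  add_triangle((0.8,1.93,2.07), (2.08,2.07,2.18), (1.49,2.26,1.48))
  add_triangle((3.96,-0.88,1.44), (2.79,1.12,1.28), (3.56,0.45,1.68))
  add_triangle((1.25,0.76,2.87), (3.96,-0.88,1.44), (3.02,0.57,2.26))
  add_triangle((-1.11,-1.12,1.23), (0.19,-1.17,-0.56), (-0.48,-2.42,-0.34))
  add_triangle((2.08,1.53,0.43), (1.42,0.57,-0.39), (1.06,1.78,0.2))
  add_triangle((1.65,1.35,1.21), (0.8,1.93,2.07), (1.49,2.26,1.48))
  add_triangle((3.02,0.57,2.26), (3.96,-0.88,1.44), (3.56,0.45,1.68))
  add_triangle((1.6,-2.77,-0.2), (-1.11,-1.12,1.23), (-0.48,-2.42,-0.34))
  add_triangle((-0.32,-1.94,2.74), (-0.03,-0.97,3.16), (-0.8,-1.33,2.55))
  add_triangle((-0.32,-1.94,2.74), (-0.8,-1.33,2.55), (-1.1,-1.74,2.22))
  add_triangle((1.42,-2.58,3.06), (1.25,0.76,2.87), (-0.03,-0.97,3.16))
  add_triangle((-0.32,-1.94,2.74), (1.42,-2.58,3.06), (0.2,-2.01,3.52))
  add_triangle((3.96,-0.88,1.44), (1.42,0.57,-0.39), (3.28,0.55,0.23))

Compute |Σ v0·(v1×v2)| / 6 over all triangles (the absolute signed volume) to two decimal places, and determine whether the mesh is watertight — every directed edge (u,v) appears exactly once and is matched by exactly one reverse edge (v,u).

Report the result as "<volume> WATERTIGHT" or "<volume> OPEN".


Per-triangle v0·(v1×v2)/6:
  t1: +0.0526
  t2: +0.0971
  t3: +0.1116
  t4: -0.0499
  t5: +0.3022
  t6: +0.6202
  t7: +0.0214
  t8: +0.1318
  t9: -0.4492
  t10: +0.3140
  t11: +1.0214
  t12: +0.4708
  t13: -0.4213
  t14: +0.4509
  t15: -0.3448
  t16: +0.2123
  t17: +0.3847
  t18: +1.3297
  t19: +0.2774
  t20: -0.1339
  t21: +5.3522
  t22: +0.1482
  t23: +0.3713
  t24: +0.1245
  t25: +0.5462
  t26: +1.5340
  t27: +0.7909
  t28: +0.3752
  t29: -0.4532
  t30: +0.0132
  t31: +5.2218
  t32: +0.8198
  t33: +0.6555
  t34: +0.5077
  t35: +1.9013
  t36: +0.2790
  t37: +1.1717
  t38: +0.7806
  t39: +0.3842
  t40: +0.3147
  t41: +1.1776
  t42: +0.0458
  t43: +0.3639
  t44: +0.2252
  t45: +1.1828
  t46: -0.0945
  t47: +0.2402
  t48: -0.2887
  t49: +0.6359
  t50: +1.2705
  t51: +0.3643
  t52: +0.2211
  t53: +2.3560
  t54: +0.5068
  t55: +0.2023
Σ = +33.6468 → |volume| = 33.65

Directed edges: 165 total; 3 unmatched, e.g. (1.25,0.76,2.87)→(1.65,1.35,1.21) → open.

33.65 OPEN


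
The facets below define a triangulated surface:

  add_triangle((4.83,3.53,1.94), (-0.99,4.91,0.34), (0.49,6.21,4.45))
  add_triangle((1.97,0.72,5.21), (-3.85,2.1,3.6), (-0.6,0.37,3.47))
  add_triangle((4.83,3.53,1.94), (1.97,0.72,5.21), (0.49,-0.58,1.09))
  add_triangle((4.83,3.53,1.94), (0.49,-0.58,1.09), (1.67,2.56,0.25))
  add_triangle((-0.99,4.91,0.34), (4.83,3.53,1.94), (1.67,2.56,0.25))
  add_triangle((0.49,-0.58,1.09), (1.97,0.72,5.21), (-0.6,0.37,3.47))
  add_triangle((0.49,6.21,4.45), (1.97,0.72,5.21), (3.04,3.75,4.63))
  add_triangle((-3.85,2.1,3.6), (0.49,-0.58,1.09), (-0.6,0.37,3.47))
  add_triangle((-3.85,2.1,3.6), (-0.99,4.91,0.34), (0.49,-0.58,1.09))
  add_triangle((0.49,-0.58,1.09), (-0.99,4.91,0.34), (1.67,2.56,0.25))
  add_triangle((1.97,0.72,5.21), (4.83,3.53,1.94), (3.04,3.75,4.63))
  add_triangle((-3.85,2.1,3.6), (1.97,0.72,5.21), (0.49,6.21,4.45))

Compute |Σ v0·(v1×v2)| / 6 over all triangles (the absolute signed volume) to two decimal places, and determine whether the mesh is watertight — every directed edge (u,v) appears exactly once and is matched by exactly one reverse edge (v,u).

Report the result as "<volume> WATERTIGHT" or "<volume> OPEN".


60.03 OPEN

Per-triangle v0·(v1×v2)/6:
  t1: +15.8134
  t2: +3.1563
  t3: +2.8194
  t4: -0.6454
  t5: +2.7036
  t6: +1.2205
  t7: +9.4848
  t8: +0.6262
  t9: -4.2237
  t10: -1.9997
  t11: +7.4112
  t12: +23.6584
Σ = +60.0250 → |volume| = 60.03

Directed edges: 36 total; 6 unmatched, e.g. (-0.99,4.91,0.34)→(0.49,6.21,4.45) → open.


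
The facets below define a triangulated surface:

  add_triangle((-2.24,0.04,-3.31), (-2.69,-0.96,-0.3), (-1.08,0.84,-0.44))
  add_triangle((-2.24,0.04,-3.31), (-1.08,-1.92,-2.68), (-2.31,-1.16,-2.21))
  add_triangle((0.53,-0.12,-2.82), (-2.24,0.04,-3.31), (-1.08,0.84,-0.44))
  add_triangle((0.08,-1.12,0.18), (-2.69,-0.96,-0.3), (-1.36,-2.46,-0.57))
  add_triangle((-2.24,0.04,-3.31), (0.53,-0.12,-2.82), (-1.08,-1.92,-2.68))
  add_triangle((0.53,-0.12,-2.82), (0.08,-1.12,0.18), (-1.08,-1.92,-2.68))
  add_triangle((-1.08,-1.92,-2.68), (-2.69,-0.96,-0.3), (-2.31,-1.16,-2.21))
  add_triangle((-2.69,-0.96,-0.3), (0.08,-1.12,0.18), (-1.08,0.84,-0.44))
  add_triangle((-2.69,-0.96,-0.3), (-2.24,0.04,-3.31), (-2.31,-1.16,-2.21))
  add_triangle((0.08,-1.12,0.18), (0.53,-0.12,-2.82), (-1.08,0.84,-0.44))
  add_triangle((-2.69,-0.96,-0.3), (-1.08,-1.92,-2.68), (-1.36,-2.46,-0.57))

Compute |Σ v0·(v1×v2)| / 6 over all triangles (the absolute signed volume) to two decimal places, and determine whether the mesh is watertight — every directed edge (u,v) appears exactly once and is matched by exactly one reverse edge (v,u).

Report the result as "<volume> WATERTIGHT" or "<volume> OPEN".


11.33 OPEN

Per-triangle v0·(v1×v2)/6:
  t1: +1.5610
  t2: +1.3575
  t3: +1.0563
  t4: +0.3669
  t5: +2.5640
  t6: +0.9360
  t7: +0.9581
  t8: -0.0706
  t9: +1.1952
  t10: -0.5703
  t11: +1.9782
Σ = +11.3322 → |volume| = 11.33

Directed edges: 33 total; 3 unmatched, e.g. (-1.36,-2.46,-0.57)→(0.08,-1.12,0.18) → open.


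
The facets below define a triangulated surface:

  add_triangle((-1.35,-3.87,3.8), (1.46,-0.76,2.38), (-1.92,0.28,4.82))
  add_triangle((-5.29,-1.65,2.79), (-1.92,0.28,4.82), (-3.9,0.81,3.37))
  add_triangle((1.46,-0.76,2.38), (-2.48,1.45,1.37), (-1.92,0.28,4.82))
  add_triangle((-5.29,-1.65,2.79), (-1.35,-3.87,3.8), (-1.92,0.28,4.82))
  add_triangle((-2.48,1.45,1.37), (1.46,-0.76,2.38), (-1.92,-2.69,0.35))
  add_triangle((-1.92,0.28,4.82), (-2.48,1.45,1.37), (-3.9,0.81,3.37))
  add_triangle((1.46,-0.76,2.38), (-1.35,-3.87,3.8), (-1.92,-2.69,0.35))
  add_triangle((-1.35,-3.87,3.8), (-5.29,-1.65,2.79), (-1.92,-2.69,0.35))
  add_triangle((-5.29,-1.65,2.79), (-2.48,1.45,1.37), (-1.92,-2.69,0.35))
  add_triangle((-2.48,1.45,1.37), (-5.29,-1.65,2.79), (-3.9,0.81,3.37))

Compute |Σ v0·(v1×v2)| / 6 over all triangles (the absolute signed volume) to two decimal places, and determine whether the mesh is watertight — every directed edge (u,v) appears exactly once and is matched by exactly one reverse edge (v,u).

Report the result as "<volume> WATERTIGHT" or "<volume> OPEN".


Per-triangle v0·(v1×v2)/6:
  t1: +7.7953
  t2: +5.7850
  t3: +1.2552
  t4: +13.9702
  t5: -4.9940
  t6: +1.8612
  t7: +1.5152
  t8: +7.7082
  t9: +1.1847
  t10: +2.4634
Σ = +38.5444 → |volume| = 38.54

Directed edges: 30 total, each appears once with its reverse present → watertight.

38.54 WATERTIGHT


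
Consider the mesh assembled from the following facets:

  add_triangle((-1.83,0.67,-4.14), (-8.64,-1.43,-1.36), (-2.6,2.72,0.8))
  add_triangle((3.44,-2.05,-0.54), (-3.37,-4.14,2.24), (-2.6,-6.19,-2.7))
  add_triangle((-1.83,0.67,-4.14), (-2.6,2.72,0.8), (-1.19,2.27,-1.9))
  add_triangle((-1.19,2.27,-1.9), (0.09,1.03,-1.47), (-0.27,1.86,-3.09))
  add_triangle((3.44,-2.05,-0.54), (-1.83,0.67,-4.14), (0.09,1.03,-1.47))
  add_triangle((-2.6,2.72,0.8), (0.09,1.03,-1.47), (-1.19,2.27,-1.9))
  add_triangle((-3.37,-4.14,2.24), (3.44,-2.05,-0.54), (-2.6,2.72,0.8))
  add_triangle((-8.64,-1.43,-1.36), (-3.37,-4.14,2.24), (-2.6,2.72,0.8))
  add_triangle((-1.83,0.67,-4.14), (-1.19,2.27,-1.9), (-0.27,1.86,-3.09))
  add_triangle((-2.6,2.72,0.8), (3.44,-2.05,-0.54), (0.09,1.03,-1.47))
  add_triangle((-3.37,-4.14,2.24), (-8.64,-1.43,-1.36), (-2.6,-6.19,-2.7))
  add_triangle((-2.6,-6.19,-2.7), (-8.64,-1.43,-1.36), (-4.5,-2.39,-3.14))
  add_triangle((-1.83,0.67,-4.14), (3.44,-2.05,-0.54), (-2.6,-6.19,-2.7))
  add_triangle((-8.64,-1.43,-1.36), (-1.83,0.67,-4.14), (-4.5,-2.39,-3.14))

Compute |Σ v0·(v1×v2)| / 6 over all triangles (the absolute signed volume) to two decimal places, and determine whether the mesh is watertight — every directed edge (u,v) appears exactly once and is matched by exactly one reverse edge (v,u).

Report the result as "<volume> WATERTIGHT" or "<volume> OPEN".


Per-triangle v0·(v1×v2)/6:
  t1: +19.1683
  t2: +18.5484
  t3: +3.3112
  t4: +0.2033
  t5: +3.1016
  t6: +0.4632
  t7: +2.5296
  t8: +18.8060
  t9: +1.8125
  t10: +1.2205
  t11: +34.7946
  t12: +14.7411
  t13: +18.8955
  t14: +12.5323
Σ = +150.1282 → |volume| = 150.13

Directed edges: 42 total; 6 unmatched, e.g. (0.09,1.03,-1.47)→(-0.27,1.86,-3.09) → open.

150.13 OPEN


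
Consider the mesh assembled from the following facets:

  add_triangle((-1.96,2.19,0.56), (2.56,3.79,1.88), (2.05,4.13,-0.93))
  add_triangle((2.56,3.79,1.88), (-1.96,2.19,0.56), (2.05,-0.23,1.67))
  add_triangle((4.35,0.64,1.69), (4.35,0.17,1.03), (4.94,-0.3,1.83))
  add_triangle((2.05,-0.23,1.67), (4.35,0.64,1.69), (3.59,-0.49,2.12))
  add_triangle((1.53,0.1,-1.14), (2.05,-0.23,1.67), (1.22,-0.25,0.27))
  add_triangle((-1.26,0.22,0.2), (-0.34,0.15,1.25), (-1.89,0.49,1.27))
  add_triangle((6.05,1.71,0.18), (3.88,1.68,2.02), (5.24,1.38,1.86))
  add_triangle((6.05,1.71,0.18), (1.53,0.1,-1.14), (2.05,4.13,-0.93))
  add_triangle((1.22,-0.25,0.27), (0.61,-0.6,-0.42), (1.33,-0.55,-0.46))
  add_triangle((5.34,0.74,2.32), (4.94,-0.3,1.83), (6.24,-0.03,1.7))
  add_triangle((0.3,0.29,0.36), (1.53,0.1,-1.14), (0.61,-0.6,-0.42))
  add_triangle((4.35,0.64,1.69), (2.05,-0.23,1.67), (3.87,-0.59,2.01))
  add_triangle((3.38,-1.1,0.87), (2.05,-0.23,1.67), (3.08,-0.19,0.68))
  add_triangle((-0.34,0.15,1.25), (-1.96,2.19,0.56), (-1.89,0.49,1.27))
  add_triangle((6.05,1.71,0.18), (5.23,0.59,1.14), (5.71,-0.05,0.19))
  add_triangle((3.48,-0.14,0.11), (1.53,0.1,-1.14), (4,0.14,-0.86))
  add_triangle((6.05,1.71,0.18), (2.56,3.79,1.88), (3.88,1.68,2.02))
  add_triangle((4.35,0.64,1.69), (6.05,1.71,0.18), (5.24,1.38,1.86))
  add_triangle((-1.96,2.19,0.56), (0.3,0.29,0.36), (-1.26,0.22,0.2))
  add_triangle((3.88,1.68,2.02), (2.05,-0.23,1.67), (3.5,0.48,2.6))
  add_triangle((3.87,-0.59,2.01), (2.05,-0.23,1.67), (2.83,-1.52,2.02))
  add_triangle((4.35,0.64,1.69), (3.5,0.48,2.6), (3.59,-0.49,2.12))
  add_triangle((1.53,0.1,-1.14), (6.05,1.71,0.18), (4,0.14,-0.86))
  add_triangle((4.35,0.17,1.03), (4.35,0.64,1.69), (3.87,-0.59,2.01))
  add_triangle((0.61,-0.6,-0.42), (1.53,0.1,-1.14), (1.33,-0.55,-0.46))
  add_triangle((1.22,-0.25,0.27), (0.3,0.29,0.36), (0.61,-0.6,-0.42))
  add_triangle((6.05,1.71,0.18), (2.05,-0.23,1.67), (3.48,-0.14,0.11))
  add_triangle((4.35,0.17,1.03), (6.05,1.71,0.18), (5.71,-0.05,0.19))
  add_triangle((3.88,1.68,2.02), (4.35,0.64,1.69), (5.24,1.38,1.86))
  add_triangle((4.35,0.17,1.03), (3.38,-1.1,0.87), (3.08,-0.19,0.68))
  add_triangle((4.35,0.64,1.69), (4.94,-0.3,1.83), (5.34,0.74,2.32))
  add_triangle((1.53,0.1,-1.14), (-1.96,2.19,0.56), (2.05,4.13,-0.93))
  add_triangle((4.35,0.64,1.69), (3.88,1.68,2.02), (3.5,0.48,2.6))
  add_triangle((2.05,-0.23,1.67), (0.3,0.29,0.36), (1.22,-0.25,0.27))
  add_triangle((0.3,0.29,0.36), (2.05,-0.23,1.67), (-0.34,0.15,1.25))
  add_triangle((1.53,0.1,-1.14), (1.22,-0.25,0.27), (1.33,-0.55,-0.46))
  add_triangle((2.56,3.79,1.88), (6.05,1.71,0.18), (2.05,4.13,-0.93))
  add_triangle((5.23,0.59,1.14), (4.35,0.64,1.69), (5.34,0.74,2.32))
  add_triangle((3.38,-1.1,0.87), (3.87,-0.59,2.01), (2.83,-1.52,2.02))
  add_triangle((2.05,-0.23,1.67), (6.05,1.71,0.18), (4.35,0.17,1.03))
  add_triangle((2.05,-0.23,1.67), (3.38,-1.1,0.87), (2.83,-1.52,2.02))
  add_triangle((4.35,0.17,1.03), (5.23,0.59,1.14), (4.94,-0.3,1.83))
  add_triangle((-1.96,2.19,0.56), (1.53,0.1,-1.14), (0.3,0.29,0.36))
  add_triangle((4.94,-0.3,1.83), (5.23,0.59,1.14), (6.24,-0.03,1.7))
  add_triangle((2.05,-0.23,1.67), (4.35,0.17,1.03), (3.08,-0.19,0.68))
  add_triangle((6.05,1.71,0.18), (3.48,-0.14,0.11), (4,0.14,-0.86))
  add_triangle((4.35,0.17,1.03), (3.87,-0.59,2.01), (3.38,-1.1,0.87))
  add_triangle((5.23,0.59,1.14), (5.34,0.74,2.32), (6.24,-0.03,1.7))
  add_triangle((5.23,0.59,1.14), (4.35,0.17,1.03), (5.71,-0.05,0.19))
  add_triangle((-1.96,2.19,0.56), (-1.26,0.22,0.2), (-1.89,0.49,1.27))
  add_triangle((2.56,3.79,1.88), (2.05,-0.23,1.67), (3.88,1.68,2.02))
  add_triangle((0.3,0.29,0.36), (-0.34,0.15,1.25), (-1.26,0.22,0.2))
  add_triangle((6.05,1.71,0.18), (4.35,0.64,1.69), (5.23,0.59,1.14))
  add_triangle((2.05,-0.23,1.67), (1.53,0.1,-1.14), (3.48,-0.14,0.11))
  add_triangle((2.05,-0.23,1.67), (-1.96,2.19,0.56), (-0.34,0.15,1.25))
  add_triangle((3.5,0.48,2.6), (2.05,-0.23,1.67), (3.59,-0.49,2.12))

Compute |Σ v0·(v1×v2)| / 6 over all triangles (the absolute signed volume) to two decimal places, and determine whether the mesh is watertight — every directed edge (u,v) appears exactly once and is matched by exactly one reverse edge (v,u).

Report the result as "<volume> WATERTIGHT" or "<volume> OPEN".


43.34 WATERTIGHT

Per-triangle v0·(v1×v2)/6:
  t1: +6.2251
  t2: +3.1427
  t3: -0.4609
  t4: -0.3653
  t5: +0.1594
  t6: +0.0217
  t7: +1.1964
  t8: +4.5766
  t9: +0.0415
  t10: +0.6341
  t11: -0.0976
  t12: +0.5391
  t13: -0.5505
  t14: +0.5559
  t15: +1.6336
  t16: +0.1150
  t17: +4.8279
  t18: +0.8539
  t19: -0.1403
  t20: -0.1586
  t21: +0.4543
  t22: +0.8971
  t23: +0.8560
  t24: +0.7273
  t25: +0.0810
  t26: -0.0113
  t27: +1.8177
  t28: -1.4895
  t29: +0.3677
  t30: +0.0597
  t31: -0.1856
  t32: +1.2706
  t33: +1.0103
  t34: -0.0756
  t35: -0.1644
  t36: +0.1468
  t37: +9.5222
  t38: +0.0614
  t39: +0.8292
  t40: -0.9839
  t41: -0.7035
  t42: +0.1494
  t43: -0.4070
  t44: -0.2279
  t45: -0.2776
  t46: +1.1156
  t47: +0.9395
  t48: +0.7803
  t49: +0.3443
  t50: +0.3680
  t51: +1.4407
  t52: -0.0782
  t53: +0.8126
  t54: -0.0487
  t55: +0.9454
  t56: +0.2474
Σ = +43.3410 → |volume| = 43.34

Directed edges: 168 total, each appears once with its reverse present → watertight.


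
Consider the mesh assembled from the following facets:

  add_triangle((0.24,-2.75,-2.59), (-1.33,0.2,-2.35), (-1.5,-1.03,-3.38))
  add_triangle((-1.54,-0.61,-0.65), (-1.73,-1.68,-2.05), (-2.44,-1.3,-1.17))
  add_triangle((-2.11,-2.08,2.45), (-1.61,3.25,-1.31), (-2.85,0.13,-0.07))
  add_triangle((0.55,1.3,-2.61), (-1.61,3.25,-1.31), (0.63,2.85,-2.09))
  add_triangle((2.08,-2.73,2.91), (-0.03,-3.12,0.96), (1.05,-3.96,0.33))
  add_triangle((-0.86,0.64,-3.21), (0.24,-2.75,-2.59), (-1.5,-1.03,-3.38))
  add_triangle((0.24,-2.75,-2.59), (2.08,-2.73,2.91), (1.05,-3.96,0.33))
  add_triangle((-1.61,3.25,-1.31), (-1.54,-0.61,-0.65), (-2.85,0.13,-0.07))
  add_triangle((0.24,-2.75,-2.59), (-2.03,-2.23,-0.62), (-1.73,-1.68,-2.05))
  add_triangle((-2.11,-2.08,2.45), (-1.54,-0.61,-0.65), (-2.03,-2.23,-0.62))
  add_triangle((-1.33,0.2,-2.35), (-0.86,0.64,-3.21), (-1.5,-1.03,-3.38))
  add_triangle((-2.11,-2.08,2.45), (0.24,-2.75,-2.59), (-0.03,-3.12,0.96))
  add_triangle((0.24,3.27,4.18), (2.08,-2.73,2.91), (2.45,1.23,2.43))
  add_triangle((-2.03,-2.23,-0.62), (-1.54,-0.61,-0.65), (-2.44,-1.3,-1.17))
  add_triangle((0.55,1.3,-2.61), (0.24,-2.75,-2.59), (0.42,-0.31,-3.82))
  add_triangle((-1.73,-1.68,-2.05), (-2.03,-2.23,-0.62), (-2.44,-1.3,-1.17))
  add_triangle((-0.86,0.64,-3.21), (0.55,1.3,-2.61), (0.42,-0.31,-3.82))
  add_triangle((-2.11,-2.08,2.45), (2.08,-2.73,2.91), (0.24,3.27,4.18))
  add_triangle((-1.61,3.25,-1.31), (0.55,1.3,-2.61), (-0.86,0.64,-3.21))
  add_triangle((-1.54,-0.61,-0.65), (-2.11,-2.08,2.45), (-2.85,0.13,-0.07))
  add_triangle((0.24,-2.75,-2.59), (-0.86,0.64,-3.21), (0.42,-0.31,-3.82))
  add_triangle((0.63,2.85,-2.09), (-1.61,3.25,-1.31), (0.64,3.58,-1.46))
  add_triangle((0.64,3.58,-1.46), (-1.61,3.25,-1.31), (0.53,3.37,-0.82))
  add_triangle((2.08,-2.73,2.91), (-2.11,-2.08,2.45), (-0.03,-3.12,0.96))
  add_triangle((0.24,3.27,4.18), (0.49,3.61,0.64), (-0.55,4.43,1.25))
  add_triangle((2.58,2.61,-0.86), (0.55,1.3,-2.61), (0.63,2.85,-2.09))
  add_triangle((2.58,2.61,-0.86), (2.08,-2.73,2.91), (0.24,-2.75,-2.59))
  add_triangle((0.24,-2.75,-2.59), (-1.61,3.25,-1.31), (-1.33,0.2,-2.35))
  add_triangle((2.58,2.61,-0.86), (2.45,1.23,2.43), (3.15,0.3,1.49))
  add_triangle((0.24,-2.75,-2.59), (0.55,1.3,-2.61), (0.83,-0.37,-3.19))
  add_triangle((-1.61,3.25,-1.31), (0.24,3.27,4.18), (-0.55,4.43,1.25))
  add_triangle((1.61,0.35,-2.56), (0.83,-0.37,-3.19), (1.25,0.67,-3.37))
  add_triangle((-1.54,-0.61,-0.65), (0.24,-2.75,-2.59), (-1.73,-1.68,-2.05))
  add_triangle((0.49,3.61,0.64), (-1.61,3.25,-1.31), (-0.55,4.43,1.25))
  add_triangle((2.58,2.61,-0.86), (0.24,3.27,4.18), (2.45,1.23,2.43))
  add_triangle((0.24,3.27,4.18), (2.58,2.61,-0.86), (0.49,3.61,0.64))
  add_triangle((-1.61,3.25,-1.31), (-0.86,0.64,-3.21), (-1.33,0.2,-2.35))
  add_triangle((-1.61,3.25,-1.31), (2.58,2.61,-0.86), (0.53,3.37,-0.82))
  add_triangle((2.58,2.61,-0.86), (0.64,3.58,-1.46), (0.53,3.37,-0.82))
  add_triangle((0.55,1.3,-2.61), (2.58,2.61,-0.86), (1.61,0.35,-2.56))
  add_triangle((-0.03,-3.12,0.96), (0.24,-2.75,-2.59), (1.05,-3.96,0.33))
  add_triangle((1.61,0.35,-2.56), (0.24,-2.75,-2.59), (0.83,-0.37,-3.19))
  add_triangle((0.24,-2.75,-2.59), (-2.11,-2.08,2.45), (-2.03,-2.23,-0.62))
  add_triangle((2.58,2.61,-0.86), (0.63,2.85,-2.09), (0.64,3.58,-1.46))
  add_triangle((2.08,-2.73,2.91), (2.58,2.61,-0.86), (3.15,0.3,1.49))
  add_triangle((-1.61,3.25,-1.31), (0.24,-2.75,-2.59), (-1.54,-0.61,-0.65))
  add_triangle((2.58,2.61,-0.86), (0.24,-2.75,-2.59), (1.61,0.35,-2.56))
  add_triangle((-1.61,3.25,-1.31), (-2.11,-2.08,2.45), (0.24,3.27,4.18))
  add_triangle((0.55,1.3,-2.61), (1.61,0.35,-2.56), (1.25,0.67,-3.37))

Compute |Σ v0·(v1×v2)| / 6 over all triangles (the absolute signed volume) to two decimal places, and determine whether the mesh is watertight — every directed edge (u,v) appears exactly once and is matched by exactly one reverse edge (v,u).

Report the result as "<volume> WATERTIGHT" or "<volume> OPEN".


110.36 OPEN

Per-triangle v0·(v1×v2)/6:
  t1: -0.3999
  t2: +0.0772
  t3: +2.4616
  t4: +1.6984
  t5: +2.1443
  t6: +1.8901
  t7: +1.6572
  t8: +1.3342
  t9: +1.7501
  t10: +1.1470
  t11: +0.5531
  t12: +3.4836
  t13: +7.1644
  t14: +0.0716
  t15: +0.3822
  t16: +0.6790
  t17: +1.3183
  t18: +13.1762
  t19: +2.5227
  t20: +1.4412
  t21: +1.9870
  t22: +1.2117
  t23: +0.7240
  t24: +4.2321
  t25: +2.4369
  t26: +1.7077
  t27: +9.8547
  t28: -1.0864
  t29: +2.6663
  t30: +0.5378
  t31: +1.8394
  t32: +0.4041
  t33: -0.2766
  t34: +1.8800
  t35: +6.5132
  t36: +4.6591
  t37: +1.3008
  t38: -0.9006
  t39: +0.7079
  t40: +1.9813
  t41: +1.8211
  t42: +1.0801
  t43: +2.9408
  t44: +1.1845
  t45: +0.8073
  t46: +3.1459
  t47: +1.2237
  t48: +10.9761
  t49: +0.2524
Σ = +110.3647 → |volume| = 110.36

Directed edges: 147 total; 9 unmatched, e.g. (2.08,-2.73,2.91)→(2.45,1.23,2.43) → open.


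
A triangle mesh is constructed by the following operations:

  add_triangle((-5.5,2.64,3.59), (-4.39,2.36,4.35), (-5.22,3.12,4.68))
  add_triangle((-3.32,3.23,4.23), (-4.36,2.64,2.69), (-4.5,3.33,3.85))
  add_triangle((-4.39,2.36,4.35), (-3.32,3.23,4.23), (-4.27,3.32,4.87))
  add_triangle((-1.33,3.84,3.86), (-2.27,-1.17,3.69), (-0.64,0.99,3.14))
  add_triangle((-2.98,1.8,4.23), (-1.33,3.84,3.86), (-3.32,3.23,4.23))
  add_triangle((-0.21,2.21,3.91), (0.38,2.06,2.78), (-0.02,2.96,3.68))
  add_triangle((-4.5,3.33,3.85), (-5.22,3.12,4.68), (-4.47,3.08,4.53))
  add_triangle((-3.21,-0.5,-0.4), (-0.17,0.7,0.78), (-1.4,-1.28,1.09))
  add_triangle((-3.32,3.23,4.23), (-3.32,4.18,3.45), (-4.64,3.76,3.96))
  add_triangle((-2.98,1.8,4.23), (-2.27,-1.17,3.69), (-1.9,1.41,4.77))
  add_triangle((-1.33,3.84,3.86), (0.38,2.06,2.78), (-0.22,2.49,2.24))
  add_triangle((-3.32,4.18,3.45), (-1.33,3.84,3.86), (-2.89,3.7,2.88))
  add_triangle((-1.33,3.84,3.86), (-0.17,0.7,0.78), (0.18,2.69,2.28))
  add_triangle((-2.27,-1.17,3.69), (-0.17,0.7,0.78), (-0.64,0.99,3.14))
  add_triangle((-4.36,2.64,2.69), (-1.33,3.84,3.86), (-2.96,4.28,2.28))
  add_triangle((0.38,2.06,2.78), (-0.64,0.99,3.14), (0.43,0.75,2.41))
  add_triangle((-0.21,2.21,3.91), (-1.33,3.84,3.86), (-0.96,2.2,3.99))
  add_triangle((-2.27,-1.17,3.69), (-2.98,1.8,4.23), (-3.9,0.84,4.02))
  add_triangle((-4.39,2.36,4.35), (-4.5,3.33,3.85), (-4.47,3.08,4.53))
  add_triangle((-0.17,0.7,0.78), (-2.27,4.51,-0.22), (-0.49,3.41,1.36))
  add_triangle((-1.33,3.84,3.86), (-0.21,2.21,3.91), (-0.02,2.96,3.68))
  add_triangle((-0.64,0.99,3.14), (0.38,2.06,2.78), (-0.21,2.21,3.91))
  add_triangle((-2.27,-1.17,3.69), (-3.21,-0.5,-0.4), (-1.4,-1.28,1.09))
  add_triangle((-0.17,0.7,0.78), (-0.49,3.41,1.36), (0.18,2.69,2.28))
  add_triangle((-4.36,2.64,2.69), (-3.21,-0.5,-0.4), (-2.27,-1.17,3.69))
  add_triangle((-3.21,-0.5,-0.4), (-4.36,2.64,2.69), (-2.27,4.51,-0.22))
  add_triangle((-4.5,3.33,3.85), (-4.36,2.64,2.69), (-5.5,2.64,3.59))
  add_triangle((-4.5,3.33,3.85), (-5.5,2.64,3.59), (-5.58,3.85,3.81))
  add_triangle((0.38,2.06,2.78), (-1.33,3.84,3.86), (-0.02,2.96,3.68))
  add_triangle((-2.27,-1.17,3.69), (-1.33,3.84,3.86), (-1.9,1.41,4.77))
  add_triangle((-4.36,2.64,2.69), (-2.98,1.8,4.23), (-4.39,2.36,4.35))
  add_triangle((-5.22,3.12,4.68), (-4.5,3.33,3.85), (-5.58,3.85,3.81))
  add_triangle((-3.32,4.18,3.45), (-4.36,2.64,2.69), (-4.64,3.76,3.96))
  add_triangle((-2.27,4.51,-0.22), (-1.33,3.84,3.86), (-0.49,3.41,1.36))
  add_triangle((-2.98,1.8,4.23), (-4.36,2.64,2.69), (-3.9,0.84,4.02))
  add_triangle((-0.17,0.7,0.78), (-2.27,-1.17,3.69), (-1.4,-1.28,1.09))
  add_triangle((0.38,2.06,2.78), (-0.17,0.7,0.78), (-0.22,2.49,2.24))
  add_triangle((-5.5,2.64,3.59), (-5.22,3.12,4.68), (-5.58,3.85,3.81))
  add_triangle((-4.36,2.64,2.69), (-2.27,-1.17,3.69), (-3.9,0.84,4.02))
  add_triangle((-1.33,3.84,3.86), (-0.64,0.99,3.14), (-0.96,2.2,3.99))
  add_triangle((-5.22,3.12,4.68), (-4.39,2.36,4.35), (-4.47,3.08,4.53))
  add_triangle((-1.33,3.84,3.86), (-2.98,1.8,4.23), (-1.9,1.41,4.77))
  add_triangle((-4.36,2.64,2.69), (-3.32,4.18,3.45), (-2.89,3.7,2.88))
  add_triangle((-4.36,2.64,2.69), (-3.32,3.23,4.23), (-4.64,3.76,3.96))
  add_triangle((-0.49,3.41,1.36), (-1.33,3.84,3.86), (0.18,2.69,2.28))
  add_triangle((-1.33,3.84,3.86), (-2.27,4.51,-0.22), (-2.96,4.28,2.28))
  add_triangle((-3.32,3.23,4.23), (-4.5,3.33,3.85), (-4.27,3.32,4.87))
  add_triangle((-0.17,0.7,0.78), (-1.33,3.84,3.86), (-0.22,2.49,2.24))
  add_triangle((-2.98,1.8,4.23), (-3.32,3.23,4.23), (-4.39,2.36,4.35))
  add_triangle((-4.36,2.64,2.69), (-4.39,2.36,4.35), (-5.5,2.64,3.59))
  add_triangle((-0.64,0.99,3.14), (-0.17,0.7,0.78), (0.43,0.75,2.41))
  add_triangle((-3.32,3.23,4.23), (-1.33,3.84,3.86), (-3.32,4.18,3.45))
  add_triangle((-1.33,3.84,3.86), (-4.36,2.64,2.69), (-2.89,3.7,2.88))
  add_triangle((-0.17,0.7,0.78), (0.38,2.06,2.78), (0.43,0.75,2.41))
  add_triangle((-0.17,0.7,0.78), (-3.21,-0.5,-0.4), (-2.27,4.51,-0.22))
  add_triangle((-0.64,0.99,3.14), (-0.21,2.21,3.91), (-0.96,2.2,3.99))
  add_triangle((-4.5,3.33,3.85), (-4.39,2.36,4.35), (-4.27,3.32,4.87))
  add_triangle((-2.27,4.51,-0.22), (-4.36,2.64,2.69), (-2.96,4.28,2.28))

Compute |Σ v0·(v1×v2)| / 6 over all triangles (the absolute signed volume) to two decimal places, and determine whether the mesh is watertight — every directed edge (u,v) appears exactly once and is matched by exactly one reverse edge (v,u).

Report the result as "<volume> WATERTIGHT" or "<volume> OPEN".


55.19 WATERTIGHT

Per-triangle v0·(v1×v2)/6:
  t1: +0.5411
  t2: -0.0079
  t3: +0.0292
  t4: +2.7470
  t5: +1.9274
  t6: +0.2470
  t7: +0.3566
  t8: -0.9466
  t9: +1.3515
  t10: +2.6773
  t11: +0.4757
  t12: +0.2317
  t13: +0.0740
  t14: -0.3742
  t15: +4.4938
  t16: +0.5754
  t17: +0.8462
  t18: +2.2654
  t19: -0.3688
  t20: -0.5413
  t21: +0.8358
  t22: +0.1206
  t23: +1.7048
  t24: -0.2089
  t25: +8.4670
  t26: +8.3015
  t27: +0.6250
  t28: -0.8003
  t29: +0.0368
  t30: -1.3440
  t31: -0.5129
  t32: +0.5819
  t33: +0.7619
  t34: +3.0393
  t35: +2.6388
  t36: -0.2469
  t37: -0.0766
  t38: +1.2724
  t39: +0.4527
  t40: +0.0664
  t41: +0.2670
  t42: +2.8696
  t43: +0.2567
  t44: +0.5343
  t45: +1.2836
  t46: +3.5789
  t47: +0.5387
  t48: -0.0436
  t49: +1.2143
  t50: -0.7808
  t51: -0.2189
  t52: +2.2372
  t53: -1.8881
  t54: -0.1271
  t55: -2.0603
  t56: +0.3644
  t57: +0.8823
  t58: +3.9634
Σ = +55.1876 → |volume| = 55.19

Directed edges: 174 total, each appears once with its reverse present → watertight.


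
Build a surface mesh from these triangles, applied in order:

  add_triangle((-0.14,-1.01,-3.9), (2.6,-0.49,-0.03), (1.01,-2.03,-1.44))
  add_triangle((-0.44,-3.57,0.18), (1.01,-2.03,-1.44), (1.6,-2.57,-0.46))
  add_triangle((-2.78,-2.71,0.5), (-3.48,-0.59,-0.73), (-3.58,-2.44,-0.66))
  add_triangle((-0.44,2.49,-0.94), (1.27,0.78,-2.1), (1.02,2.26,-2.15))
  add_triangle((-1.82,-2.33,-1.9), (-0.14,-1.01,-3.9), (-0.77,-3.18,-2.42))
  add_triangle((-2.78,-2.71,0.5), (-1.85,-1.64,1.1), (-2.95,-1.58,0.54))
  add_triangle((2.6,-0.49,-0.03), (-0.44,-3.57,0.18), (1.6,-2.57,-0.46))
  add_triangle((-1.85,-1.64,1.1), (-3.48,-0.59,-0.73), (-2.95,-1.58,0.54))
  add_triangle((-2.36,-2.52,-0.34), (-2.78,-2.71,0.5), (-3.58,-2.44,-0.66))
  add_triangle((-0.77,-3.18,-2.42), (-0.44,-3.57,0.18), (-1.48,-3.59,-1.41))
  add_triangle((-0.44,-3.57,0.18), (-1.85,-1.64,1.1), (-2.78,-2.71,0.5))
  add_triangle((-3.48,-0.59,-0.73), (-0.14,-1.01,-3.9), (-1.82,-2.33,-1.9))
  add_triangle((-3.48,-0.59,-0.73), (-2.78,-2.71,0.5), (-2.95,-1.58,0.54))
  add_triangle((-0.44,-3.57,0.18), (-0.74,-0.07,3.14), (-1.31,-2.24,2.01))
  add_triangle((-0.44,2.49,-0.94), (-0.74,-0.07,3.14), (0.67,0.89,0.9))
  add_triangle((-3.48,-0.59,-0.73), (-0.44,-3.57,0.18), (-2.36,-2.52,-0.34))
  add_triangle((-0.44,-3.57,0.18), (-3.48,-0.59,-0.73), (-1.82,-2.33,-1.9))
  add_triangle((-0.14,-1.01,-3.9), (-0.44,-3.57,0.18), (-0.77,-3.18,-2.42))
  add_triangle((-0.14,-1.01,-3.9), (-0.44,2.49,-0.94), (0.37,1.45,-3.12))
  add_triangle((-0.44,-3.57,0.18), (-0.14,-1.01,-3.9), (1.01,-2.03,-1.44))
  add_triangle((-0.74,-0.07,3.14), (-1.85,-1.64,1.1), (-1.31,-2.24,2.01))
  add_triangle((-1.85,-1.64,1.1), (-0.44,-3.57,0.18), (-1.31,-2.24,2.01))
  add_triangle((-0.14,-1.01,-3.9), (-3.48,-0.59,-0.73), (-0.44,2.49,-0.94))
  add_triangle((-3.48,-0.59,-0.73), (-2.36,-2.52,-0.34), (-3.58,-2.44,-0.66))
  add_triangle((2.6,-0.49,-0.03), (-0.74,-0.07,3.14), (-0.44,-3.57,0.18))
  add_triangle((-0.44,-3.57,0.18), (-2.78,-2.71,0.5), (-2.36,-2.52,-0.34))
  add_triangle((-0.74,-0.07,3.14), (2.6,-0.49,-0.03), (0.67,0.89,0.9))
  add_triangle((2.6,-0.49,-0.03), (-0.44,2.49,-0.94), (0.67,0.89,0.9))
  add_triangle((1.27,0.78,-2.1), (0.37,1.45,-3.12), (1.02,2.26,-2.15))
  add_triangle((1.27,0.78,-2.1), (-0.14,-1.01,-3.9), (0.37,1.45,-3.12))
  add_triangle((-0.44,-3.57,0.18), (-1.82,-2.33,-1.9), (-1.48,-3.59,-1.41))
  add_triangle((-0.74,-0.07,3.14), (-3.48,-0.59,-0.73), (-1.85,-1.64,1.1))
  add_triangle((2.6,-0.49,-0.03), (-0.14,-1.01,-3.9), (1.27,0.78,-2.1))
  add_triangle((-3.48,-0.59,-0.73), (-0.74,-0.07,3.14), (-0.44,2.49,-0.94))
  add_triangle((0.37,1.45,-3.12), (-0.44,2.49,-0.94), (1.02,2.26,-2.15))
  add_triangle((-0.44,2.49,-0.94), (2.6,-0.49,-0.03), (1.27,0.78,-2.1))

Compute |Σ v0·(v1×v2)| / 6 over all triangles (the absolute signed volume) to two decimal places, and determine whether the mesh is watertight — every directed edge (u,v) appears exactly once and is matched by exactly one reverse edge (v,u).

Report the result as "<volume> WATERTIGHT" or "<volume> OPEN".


Per-triangle v0·(v1×v2)/6:
  t1: +2.4688
  t2: +1.3169
  t3: +1.0335
  t4: -0.3059
  t5: +2.0912
  t6: +0.4599
  t7: +0.8709
  t8: +0.0405
  t9: +0.5044
  t10: +1.2350
  t11: +1.1243
  t12: +3.6696
  t13: +0.8263
  t14: +1.1040
  t15: +1.4549
  t16: -0.0204
  t17: +3.3972
  t18: +0.8649
  t19: +1.4526
  t20: +2.9767
  t21: +1.1205
  t22: +1.2342
  t23: +6.2423
  t24: -0.0530
  t25: +4.9410
  t26: +1.1228
  t27: +1.4614
  t28: +1.3630
  t29: +0.7473
  t30: +1.5599
  t31: +0.2056
  t32: +2.5828
  t33: +2.6599
  t34: +4.9288
  t35: +1.1783
  t36: +1.7577
Σ = +59.6180 → |volume| = 59.62

Directed edges: 108 total; 6 unmatched, e.g. (2.6,-0.49,-0.03)→(1.01,-2.03,-1.44) → open.

59.62 OPEN
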